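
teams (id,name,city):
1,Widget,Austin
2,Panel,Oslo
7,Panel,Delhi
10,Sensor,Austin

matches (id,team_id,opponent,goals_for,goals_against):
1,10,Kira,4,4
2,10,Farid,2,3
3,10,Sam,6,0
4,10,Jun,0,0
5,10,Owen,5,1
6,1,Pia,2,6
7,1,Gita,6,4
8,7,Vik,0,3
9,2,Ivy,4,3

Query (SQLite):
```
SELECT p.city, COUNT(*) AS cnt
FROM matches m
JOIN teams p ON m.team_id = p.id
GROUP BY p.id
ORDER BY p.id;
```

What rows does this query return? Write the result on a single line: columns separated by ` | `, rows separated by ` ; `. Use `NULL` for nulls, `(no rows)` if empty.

Austin | 2 ; Oslo | 1 ; Delhi | 1 ; Austin | 5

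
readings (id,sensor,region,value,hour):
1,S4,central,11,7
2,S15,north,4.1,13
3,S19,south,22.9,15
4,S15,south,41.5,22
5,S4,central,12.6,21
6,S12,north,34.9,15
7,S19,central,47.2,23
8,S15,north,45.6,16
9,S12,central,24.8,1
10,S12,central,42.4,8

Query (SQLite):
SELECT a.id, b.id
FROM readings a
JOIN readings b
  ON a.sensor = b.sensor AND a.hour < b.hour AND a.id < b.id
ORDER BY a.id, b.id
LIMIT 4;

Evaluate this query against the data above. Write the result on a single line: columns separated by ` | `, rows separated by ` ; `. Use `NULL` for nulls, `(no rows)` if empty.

1 | 5 ; 2 | 4 ; 2 | 8 ; 3 | 7

Pairs (a,b) with same sensor, a.hour < b.hour, a.id < b.id.
sensor groups: S12:{6,9,10} S15:{2,4,8} S19:{3,7} S4:{1,5}
Ordered by (a.id, b.id); first 4.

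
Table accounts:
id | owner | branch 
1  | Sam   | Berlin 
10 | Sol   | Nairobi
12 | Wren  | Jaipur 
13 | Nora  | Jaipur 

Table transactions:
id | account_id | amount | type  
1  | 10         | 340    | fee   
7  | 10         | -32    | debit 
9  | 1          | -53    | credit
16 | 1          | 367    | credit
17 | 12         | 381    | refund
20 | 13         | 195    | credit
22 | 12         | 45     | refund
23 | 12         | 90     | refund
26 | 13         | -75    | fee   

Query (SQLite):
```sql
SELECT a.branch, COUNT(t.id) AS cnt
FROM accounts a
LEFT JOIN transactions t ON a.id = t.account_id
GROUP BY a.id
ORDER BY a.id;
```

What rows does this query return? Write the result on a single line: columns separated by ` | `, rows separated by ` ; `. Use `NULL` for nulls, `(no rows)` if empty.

Berlin | 2 ; Nairobi | 2 ; Jaipur | 3 ; Jaipur | 2

LEFT JOIN keeps every accounts row; unmatched ones get NULL for transactions columns.
Group by accounts.id and compute COUNT(t.id). COUNT(col) of an all-NULL group is 0.
  1: ids {9, 16} → COUNT(t.id)=2
  10: ids {1, 7} → COUNT(t.id)=2
  12: ids {17, 22, 23} → COUNT(t.id)=3
  13: ids {20, 26} → COUNT(t.id)=2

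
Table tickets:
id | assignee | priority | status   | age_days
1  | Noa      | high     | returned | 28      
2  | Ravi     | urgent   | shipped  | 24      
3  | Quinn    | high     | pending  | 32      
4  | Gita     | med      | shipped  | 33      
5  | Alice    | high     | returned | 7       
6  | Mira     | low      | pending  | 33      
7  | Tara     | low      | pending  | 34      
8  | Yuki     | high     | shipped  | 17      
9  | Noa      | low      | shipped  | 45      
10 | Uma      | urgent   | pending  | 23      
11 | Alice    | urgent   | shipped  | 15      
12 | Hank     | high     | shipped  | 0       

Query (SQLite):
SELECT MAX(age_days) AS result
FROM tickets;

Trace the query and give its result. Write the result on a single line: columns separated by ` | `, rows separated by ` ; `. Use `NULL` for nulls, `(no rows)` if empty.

45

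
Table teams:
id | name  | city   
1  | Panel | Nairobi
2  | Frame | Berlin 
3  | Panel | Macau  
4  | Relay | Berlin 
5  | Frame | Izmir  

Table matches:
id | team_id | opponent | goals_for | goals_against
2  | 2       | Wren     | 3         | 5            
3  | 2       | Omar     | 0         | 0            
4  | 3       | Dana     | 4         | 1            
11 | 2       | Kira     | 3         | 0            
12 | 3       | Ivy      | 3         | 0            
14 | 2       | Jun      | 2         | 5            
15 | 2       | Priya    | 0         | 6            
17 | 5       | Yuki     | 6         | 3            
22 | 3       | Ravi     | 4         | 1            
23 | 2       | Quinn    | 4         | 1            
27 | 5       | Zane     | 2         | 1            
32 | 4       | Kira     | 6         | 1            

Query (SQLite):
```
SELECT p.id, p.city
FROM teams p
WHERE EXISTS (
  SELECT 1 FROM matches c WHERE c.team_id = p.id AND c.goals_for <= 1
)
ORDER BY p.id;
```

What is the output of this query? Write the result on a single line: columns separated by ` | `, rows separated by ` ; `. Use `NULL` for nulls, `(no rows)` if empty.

2 | Berlin

For each teams row, check whether any matches with matching team_id has goals_for <= 1.
Keep rows where that is true.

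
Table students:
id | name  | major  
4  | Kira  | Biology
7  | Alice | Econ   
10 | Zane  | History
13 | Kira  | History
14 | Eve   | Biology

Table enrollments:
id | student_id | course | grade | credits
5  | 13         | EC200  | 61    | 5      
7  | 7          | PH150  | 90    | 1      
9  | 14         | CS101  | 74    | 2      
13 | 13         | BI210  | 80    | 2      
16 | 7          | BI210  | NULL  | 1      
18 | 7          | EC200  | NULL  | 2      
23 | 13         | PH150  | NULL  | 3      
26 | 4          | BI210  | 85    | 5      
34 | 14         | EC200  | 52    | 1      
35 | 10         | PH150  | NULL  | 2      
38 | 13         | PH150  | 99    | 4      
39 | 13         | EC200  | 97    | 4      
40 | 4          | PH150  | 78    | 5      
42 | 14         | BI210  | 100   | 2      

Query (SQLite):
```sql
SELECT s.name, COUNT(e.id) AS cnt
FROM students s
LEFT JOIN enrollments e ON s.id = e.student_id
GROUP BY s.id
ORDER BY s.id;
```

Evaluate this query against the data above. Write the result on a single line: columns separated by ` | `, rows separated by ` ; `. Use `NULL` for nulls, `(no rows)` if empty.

Kira | 2 ; Alice | 3 ; Zane | 1 ; Kira | 5 ; Eve | 3

LEFT JOIN keeps every students row; unmatched ones get NULL for enrollments columns.
Group by students.id and compute COUNT(e.id). COUNT(col) of an all-NULL group is 0.
  4: ids {26, 40} → COUNT(e.id)=2
  7: ids {7, 16, 18} → COUNT(e.id)=3
  10: ids {35} → COUNT(e.id)=1
  13: ids {5, 13, 23, 38, 39} → COUNT(e.id)=5
  14: ids {9, 34, 42} → COUNT(e.id)=3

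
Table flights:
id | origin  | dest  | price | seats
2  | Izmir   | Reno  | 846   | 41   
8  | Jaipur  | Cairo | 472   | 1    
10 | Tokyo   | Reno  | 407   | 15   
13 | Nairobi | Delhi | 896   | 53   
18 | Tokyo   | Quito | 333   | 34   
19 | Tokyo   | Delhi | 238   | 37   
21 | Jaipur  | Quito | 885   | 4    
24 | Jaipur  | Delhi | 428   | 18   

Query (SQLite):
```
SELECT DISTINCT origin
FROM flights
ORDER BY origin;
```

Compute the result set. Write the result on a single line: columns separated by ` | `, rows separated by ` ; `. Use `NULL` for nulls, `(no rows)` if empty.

Izmir ; Jaipur ; Nairobi ; Tokyo

Collect distinct origin values from flights.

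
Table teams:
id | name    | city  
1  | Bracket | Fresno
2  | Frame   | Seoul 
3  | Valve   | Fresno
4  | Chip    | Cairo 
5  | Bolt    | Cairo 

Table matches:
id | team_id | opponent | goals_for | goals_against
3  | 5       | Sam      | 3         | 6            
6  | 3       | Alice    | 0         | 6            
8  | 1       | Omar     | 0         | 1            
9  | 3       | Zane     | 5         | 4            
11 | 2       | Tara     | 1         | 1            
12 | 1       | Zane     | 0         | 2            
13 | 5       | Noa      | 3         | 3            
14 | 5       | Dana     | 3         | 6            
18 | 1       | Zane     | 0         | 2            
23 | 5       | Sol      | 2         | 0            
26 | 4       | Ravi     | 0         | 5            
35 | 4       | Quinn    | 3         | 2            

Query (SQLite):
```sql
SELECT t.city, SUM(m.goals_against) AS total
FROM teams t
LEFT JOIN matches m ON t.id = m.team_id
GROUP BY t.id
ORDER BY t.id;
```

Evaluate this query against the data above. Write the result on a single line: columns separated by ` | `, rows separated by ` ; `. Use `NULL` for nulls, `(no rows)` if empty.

LEFT JOIN keeps every teams row; unmatched ones get NULL for matches columns.
Group by teams.id and compute SUM(m.goals_against). SUM over an all-NULL group is NULL.
  1: ids {8, 12, 18} → SUM(m.goals_against)=5
  2: ids {11} → SUM(m.goals_against)=1
  3: ids {6, 9} → SUM(m.goals_against)=10
  4: ids {26, 35} → SUM(m.goals_against)=7
  5: ids {3, 13, 14, 23} → SUM(m.goals_against)=15

Fresno | 5 ; Seoul | 1 ; Fresno | 10 ; Cairo | 7 ; Cairo | 15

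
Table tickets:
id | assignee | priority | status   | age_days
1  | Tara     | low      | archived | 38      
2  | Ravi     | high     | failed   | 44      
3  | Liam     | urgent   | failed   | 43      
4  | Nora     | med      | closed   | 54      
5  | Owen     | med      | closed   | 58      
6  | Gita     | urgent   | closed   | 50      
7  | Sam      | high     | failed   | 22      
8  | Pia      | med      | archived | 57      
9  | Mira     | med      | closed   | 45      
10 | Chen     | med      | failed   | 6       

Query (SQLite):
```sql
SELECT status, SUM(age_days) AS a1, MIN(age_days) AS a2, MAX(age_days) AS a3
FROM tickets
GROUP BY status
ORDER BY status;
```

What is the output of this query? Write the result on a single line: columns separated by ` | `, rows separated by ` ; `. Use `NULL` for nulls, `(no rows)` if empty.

archived | 95 | 38 | 57 ; closed | 207 | 45 | 58 ; failed | 115 | 6 | 44

Group tickets by status.
Per group compute: SUM(age_days), MIN(age_days), MAX(age_days).
  archived: ids {1, 8} → SUM(age_days)=95, MIN(age_days)=38, MAX(age_days)=57
  closed: ids {4, 5, 6, 9} → SUM(age_days)=207, MIN(age_days)=45, MAX(age_days)=58
  failed: ids {2, 3, 7, 10} → SUM(age_days)=115, MIN(age_days)=6, MAX(age_days)=44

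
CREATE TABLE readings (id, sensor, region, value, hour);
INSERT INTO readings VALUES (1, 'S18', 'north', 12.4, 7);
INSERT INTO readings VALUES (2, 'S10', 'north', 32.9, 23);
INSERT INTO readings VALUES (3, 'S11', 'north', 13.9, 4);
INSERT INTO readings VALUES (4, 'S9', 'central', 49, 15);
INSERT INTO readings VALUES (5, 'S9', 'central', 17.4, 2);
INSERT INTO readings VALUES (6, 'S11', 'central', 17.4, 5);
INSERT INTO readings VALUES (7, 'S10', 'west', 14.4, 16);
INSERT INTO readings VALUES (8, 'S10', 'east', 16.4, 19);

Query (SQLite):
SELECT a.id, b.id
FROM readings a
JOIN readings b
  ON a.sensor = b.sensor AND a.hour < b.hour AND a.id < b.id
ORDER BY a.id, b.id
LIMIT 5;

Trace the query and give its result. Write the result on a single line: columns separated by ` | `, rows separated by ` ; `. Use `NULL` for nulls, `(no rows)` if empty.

Pairs (a,b) with same sensor, a.hour < b.hour, a.id < b.id.
sensor groups: S10:{2,7,8} S11:{3,6} S18:{1} S9:{4,5}
Ordered by (a.id, b.id); first 5.

3 | 6 ; 7 | 8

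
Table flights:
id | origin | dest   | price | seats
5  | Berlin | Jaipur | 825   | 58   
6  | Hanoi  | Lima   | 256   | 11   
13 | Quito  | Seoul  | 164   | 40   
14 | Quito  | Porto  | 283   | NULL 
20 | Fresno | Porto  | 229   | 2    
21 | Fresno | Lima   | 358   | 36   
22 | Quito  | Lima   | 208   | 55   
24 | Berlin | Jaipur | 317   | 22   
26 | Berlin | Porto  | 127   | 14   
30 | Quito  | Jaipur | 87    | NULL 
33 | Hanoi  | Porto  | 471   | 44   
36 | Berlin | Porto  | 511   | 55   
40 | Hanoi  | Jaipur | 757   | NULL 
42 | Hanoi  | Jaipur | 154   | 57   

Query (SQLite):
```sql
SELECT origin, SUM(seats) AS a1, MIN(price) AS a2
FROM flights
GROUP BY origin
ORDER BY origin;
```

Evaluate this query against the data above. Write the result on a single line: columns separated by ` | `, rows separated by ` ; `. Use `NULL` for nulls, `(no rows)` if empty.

Group flights by origin.
Per group compute: SUM(seats), MIN(price).
  Berlin: ids {5, 24, 26, 36} → SUM(seats)=149, MIN(price)=127
  Fresno: ids {20, 21} → SUM(seats)=38, MIN(price)=229
  Hanoi: ids {6, 33, 40, 42} → SUM(seats)=112, MIN(price)=154
  Quito: ids {13, 14, 22, 30} → SUM(seats)=95, MIN(price)=87

Berlin | 149 | 127 ; Fresno | 38 | 229 ; Hanoi | 112 | 154 ; Quito | 95 | 87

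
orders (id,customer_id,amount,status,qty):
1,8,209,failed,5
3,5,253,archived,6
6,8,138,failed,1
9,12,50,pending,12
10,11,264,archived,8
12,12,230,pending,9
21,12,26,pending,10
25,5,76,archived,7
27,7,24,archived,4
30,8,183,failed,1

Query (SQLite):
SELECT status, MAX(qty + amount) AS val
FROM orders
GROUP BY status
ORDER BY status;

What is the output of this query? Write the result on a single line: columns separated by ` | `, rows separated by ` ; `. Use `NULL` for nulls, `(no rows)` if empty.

archived | 272 ; failed | 214 ; pending | 239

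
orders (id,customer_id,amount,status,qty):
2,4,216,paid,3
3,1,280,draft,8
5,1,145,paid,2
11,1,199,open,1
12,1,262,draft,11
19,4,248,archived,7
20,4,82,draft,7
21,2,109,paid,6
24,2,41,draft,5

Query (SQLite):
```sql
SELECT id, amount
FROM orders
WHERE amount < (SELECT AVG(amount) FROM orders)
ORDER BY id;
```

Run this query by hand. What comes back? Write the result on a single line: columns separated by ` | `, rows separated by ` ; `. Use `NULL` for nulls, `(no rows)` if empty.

5 | 145 ; 20 | 82 ; 21 | 109 ; 24 | 41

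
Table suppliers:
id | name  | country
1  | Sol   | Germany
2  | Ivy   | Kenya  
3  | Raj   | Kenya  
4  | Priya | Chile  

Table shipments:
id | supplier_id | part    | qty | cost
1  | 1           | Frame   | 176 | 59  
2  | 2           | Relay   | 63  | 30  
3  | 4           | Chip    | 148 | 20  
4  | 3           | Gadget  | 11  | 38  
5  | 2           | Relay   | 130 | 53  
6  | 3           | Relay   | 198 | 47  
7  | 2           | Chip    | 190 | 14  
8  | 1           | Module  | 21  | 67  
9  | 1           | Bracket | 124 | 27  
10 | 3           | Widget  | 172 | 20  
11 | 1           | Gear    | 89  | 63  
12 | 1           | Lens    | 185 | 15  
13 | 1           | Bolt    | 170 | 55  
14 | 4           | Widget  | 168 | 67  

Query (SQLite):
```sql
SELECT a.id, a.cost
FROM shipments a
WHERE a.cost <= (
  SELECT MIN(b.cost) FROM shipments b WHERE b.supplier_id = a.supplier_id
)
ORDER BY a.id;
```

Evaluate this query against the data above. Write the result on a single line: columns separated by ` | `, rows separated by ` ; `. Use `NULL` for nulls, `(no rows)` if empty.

For each shipments row a, compute MIN(cost) over rows sharing a.supplier_id.
Keep row a if a.cost <= that per-group MIN.
  supplier_id=1: MIN(cost) = 15
  supplier_id=2: MIN(cost) = 14
  supplier_id=3: MIN(cost) = 20
  supplier_id=4: MIN(cost) = 20

3 | 20 ; 7 | 14 ; 10 | 20 ; 12 | 15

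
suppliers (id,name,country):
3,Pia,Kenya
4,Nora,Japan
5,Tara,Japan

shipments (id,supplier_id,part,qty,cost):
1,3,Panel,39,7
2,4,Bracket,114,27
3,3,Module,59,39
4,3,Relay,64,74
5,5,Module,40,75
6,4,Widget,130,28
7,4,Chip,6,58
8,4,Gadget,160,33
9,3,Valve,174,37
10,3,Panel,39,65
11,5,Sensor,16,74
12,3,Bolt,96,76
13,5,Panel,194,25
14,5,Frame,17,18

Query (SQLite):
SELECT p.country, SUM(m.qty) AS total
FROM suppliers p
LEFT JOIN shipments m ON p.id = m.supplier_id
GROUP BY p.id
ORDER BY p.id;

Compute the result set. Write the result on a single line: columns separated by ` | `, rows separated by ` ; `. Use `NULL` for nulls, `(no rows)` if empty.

LEFT JOIN keeps every suppliers row; unmatched ones get NULL for shipments columns.
Group by suppliers.id and compute SUM(m.qty). SUM over an all-NULL group is NULL.
  3: ids {1, 3, 4, 9, 10, 12} → SUM(m.qty)=471
  4: ids {2, 6, 7, 8} → SUM(m.qty)=410
  5: ids {5, 11, 13, 14} → SUM(m.qty)=267

Kenya | 471 ; Japan | 410 ; Japan | 267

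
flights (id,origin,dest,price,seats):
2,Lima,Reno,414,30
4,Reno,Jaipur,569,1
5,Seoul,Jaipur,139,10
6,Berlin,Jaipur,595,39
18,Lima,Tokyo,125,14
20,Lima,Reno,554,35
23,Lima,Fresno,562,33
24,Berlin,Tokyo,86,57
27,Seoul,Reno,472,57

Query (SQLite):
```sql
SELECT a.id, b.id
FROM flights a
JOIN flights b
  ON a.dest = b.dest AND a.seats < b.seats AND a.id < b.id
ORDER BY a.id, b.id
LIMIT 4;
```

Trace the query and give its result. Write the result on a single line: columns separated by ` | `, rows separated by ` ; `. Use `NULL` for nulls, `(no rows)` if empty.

2 | 20 ; 2 | 27 ; 4 | 5 ; 4 | 6

Pairs (a,b) with same dest, a.seats < b.seats, a.id < b.id.
dest groups: Fresno:{23} Jaipur:{4,5,6} Reno:{2,20,27} Tokyo:{18,24}
Ordered by (a.id, b.id); first 4.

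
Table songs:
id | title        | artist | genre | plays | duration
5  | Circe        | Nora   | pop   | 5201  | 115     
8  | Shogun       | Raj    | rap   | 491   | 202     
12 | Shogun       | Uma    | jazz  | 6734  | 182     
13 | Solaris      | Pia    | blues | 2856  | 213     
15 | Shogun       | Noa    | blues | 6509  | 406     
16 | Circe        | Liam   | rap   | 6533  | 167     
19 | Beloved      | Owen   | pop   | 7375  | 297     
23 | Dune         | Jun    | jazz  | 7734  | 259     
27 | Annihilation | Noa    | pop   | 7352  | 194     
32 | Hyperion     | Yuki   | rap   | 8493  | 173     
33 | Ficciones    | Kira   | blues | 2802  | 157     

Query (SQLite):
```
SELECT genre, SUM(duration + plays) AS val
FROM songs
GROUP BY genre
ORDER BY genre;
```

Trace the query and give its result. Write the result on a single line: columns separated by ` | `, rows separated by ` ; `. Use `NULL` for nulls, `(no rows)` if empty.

For each row compute duration + plays.
Group by genre; take SUM of the expression per group.
  blues: ids {13, 15, 33} → SUM(duration + plays)=12943
  jazz: ids {12, 23} → SUM(duration + plays)=14909
  pop: ids {5, 19, 27} → SUM(duration + plays)=20534
  rap: ids {8, 16, 32} → SUM(duration + plays)=16059

blues | 12943 ; jazz | 14909 ; pop | 20534 ; rap | 16059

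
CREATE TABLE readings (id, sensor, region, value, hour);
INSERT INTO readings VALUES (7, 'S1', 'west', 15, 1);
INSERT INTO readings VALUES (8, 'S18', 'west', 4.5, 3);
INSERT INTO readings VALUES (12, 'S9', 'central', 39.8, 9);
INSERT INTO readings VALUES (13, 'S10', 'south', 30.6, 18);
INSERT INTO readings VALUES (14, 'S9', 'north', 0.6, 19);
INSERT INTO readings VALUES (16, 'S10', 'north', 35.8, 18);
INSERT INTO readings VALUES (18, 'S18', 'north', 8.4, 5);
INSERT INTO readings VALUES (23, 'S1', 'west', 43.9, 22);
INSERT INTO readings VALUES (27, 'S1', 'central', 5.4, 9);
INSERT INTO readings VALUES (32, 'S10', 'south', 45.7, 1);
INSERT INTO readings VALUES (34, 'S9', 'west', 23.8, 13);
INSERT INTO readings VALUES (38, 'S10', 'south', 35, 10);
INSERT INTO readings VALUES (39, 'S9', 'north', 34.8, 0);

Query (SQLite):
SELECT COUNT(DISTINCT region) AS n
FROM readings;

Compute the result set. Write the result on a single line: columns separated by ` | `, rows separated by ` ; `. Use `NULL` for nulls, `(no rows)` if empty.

Count distinct non-NULL region values.

4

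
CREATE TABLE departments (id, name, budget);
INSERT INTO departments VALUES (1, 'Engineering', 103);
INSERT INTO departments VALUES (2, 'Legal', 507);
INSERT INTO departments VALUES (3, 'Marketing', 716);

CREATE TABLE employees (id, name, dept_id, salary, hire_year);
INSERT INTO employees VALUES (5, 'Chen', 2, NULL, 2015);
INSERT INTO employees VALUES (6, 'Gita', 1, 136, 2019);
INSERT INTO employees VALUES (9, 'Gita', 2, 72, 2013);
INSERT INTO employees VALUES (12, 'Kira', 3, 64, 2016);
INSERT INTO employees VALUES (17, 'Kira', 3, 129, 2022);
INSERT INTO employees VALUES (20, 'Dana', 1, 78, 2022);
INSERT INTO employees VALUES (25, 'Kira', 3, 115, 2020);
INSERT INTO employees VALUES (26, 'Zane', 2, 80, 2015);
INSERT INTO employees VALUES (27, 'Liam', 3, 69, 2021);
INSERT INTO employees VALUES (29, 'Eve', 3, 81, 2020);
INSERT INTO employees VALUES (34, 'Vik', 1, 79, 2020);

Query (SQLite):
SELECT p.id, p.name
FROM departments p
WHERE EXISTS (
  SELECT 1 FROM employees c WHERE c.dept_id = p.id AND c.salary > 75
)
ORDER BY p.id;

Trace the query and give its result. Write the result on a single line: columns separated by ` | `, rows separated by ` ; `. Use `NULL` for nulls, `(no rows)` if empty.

For each departments row, check whether any employees with matching dept_id has salary > 75.
Keep rows where that is true.

1 | Engineering ; 2 | Legal ; 3 | Marketing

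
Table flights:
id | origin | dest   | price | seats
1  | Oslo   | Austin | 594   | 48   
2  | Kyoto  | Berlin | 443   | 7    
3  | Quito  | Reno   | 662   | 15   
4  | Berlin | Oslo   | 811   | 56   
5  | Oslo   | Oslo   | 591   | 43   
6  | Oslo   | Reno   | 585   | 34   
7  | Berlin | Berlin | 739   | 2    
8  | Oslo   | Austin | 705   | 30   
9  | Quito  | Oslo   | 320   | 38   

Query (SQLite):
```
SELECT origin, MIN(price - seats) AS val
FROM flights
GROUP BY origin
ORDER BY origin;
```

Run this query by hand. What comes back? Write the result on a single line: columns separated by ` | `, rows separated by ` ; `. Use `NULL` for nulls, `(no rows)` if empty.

Berlin | 737 ; Kyoto | 436 ; Oslo | 546 ; Quito | 282

For each row compute price - seats.
Group by origin; take MIN of the expression per group.
  Berlin: ids {4, 7} → MIN(price - seats)=737
  Kyoto: ids {2} → MIN(price - seats)=436
  Oslo: ids {1, 5, 6, 8} → MIN(price - seats)=546
  Quito: ids {3, 9} → MIN(price - seats)=282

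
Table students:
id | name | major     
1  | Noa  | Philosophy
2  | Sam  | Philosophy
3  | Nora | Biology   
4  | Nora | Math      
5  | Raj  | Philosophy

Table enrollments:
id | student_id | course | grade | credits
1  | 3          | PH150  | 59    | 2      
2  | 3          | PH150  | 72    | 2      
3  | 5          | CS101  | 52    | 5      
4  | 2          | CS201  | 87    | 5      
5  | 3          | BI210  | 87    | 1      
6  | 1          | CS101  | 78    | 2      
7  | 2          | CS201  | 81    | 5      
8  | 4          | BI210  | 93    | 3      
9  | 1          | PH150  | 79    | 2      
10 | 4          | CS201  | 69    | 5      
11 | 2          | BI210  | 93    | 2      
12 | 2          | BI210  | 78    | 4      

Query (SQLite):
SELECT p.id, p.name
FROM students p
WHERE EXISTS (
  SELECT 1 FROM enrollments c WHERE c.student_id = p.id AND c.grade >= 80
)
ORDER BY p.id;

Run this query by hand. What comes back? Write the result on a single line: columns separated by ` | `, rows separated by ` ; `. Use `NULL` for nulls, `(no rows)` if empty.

2 | Sam ; 3 | Nora ; 4 | Nora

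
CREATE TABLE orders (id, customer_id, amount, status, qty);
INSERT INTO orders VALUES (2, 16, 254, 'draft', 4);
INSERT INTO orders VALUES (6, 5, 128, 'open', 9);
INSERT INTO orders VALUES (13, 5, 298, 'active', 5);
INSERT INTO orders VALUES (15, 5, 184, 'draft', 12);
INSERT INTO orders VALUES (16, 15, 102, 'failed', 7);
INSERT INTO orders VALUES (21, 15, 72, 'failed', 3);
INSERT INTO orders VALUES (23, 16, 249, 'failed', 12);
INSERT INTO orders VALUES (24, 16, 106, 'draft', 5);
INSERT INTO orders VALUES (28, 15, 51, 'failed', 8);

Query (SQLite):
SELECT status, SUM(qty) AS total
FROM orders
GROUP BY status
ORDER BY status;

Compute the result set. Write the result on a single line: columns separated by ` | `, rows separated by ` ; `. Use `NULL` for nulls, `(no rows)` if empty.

Partition orders by status; compute SUM(qty) within each group.
  active: ids {13} → SUM(qty)=5
  draft: ids {2, 15, 24} → SUM(qty)=21
  failed: ids {16, 21, 23, 28} → SUM(qty)=30
  open: ids {6} → SUM(qty)=9

active | 5 ; draft | 21 ; failed | 30 ; open | 9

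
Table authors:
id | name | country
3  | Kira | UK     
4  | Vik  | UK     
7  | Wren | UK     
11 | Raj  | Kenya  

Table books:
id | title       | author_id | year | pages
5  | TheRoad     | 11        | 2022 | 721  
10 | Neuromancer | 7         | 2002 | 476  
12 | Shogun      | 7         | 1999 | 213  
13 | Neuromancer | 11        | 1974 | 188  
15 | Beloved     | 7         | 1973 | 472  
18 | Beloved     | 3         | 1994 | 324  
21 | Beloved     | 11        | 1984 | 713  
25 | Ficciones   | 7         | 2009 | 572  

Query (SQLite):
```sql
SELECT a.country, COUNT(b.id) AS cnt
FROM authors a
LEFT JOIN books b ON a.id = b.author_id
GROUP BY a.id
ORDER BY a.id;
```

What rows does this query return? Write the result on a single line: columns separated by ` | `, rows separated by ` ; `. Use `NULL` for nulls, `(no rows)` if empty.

UK | 1 ; UK | 0 ; UK | 4 ; Kenya | 3

LEFT JOIN keeps every authors row; unmatched ones get NULL for books columns.
Group by authors.id and compute COUNT(b.id). COUNT(col) of an all-NULL group is 0.
  3: ids {18} → COUNT(b.id)=1
  4: ids {—} → COUNT(b.id)=0
  7: ids {10, 12, 15, 25} → COUNT(b.id)=4
  11: ids {5, 13, 21} → COUNT(b.id)=3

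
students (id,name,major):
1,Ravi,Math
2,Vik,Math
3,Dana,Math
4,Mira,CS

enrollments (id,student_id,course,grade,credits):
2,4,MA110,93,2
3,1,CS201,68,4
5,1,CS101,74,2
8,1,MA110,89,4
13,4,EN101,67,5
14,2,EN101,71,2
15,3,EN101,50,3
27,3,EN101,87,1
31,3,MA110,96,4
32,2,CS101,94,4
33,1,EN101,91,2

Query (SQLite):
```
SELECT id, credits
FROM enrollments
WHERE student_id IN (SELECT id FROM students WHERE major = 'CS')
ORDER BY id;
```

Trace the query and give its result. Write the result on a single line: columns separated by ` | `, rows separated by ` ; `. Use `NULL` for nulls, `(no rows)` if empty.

2 | 2 ; 13 | 5

Inner query: students.id where major = 'CS'.
Outer: keep enrollments rows whose student_id is in that set.
Inner query → {4}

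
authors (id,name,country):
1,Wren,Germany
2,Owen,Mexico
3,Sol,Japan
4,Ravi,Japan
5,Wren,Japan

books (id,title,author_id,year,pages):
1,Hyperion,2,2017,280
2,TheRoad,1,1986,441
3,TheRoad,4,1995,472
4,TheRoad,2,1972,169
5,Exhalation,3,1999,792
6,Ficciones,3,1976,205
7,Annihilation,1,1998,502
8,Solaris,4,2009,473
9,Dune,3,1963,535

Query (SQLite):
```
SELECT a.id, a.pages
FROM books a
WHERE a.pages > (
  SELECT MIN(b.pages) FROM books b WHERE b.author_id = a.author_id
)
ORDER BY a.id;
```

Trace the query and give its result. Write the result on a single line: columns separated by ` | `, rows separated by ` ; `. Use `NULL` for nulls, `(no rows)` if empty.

For each books row a, compute MIN(pages) over rows sharing a.author_id.
Keep row a if a.pages > that per-group MIN.
  author_id=1: MIN(pages) = 441
  author_id=2: MIN(pages) = 169
  author_id=3: MIN(pages) = 205
  author_id=4: MIN(pages) = 472

1 | 280 ; 5 | 792 ; 7 | 502 ; 8 | 473 ; 9 | 535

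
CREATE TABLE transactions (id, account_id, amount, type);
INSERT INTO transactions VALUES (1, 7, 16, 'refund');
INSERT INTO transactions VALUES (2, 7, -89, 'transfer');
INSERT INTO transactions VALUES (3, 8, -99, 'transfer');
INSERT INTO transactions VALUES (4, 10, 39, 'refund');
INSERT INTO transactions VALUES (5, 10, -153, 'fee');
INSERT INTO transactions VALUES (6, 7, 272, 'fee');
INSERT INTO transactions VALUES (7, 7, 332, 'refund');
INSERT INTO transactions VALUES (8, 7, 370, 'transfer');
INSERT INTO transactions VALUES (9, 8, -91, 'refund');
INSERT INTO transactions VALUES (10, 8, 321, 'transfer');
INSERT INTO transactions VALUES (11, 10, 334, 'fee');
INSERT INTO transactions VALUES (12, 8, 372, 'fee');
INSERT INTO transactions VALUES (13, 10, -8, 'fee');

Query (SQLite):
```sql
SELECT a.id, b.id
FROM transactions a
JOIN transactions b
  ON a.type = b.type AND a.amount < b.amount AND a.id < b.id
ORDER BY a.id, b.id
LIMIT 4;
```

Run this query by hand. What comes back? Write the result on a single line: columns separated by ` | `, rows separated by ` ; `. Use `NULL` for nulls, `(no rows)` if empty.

1 | 4 ; 1 | 7 ; 2 | 8 ; 2 | 10

Pairs (a,b) with same type, a.amount < b.amount, a.id < b.id.
type groups: fee:{5,6,11,12,13} refund:{1,4,7,9} transfer:{2,3,8,10}
Ordered by (a.id, b.id); first 4.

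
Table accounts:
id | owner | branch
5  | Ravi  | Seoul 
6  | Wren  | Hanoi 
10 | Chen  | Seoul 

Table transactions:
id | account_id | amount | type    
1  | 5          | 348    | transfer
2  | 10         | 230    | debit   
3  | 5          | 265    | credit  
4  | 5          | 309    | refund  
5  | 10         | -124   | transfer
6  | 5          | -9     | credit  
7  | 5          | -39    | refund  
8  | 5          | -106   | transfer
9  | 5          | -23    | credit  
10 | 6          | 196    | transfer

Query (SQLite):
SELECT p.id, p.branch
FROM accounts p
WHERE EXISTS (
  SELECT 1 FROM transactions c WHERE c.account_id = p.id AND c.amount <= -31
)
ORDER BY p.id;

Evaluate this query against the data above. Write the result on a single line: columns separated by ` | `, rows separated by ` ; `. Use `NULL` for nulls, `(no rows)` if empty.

For each accounts row, check whether any transactions with matching account_id has amount <= -31.
Keep rows where that is true.

5 | Seoul ; 10 | Seoul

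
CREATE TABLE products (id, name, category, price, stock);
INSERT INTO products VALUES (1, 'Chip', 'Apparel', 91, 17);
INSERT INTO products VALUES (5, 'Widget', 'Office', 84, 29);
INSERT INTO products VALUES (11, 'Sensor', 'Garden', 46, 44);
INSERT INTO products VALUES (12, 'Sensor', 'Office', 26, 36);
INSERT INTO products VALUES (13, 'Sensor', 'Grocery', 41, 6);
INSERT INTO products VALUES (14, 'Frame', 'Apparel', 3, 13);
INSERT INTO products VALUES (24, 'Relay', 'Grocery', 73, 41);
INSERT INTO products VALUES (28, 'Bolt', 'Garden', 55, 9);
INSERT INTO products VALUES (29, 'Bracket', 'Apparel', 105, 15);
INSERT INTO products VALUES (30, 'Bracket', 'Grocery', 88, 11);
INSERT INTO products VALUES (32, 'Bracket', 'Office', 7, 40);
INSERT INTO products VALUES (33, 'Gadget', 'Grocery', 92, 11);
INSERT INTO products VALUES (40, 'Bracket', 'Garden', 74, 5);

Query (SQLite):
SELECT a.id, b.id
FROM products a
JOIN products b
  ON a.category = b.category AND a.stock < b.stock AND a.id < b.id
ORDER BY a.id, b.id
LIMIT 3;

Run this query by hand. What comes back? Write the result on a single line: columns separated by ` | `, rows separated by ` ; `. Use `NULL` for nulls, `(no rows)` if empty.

5 | 12 ; 5 | 32 ; 12 | 32

Pairs (a,b) with same category, a.stock < b.stock, a.id < b.id.
category groups: Apparel:{1,14,29} Garden:{11,28,40} Grocery:{13,24,30,33} Office:{5,12,32}
Ordered by (a.id, b.id); first 3.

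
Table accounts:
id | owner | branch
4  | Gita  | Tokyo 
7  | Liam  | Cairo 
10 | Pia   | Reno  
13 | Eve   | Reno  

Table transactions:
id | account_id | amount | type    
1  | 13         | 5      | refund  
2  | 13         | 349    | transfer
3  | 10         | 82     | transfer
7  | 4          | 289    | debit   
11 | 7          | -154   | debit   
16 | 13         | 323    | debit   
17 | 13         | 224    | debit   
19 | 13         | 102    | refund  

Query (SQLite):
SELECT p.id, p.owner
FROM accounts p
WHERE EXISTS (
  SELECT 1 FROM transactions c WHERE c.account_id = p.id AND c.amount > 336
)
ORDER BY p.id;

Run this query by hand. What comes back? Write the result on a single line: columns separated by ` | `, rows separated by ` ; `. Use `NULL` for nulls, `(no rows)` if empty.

13 | Eve

For each accounts row, check whether any transactions with matching account_id has amount > 336.
Keep rows where that is true.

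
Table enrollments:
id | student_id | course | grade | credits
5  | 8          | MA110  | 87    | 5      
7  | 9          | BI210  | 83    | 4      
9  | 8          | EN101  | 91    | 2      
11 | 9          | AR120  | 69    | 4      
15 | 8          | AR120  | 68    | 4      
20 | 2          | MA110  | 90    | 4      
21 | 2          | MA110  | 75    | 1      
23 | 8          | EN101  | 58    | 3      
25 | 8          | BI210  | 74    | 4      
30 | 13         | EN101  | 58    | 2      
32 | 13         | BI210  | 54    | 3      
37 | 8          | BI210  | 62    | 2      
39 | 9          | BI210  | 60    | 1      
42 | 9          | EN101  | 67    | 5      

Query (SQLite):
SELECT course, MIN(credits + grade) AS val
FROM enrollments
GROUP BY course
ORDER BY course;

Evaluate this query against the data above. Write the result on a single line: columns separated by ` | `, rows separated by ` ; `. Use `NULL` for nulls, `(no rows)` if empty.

For each row compute credits + grade.
Group by course; take MIN of the expression per group.
  AR120: ids {11, 15} → MIN(credits + grade)=72
  BI210: ids {7, 25, 32, 37, 39} → MIN(credits + grade)=57
  EN101: ids {9, 23, 30, 42} → MIN(credits + grade)=60
  MA110: ids {5, 20, 21} → MIN(credits + grade)=76

AR120 | 72 ; BI210 | 57 ; EN101 | 60 ; MA110 | 76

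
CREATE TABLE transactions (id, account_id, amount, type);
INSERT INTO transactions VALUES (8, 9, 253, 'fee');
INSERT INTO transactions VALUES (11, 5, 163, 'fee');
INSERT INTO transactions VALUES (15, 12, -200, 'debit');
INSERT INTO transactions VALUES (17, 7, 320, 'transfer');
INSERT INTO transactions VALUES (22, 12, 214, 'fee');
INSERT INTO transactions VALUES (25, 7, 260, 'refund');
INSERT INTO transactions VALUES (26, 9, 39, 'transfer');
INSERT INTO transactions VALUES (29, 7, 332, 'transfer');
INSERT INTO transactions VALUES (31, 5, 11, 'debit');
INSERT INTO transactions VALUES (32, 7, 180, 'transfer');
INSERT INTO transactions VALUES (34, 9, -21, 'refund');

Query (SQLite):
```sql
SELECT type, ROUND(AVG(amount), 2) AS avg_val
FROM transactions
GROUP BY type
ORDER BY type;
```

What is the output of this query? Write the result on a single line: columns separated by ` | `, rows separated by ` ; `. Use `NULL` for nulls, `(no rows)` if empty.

debit | -94.5 ; fee | 210 ; refund | 119.5 ; transfer | 217.75

Partition transactions by type; compute ROUND(AVG(amount), 2) within each group.
  debit: ids {15, 31} → ROUND(AVG(amount), 2)=-94.5
  fee: ids {8, 11, 22} → ROUND(AVG(amount), 2)=210
  refund: ids {25, 34} → ROUND(AVG(amount), 2)=119.5
  transfer: ids {17, 26, 29, 32} → ROUND(AVG(amount), 2)=217.75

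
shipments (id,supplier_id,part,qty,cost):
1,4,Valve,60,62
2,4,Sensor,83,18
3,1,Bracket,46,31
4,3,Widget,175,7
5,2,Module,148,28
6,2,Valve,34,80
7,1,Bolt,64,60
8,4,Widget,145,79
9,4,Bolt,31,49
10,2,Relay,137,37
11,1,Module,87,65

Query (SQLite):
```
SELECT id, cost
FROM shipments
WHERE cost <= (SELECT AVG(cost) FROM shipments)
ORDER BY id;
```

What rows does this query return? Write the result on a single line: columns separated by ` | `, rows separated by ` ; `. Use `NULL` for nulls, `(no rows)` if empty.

Scalar subquery: AVG(cost) over all shipments rows = 46.909091 (≈; comparison uses full precision).
Keep rows where cost <= that value.

2 | 18 ; 3 | 31 ; 4 | 7 ; 5 | 28 ; 10 | 37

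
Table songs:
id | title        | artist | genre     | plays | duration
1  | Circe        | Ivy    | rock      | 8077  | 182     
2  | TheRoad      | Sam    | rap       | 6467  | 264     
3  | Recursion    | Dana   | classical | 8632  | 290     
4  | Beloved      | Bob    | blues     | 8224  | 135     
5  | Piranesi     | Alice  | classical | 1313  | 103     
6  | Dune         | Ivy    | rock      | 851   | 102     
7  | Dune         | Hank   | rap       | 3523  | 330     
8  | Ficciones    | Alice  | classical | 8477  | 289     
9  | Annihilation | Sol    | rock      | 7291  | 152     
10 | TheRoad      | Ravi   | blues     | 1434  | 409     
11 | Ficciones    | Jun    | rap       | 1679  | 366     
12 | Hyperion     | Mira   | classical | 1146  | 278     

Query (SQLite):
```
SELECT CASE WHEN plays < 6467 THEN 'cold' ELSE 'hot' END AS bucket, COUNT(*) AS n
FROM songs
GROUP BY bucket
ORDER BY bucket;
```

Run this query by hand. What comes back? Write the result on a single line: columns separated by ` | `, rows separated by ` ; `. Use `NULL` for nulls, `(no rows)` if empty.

cold | 6 ; hot | 6

Bucket rows by plays < 6467 → 'cold' else 'hot'; count each bucket.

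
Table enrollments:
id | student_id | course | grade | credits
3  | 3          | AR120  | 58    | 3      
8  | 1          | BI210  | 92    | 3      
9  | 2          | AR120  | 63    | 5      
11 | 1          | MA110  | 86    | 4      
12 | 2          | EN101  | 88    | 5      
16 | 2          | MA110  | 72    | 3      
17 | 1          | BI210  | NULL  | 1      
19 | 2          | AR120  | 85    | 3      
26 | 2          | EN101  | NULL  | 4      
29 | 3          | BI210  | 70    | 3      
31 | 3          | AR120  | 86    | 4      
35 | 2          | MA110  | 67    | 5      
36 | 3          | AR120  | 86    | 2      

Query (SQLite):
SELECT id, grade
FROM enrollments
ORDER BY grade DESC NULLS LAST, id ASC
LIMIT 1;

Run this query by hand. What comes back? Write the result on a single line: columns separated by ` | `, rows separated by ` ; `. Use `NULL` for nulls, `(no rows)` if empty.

Sort by grade desc, tiebreak id asc: (92, id=8), (88, id=12), (86, id=11), (86, id=31) …. Take first 1.
NULLS LAST: NULL grade rows go after all non-NULL rows (among themselves ordered by id asc).

8 | 92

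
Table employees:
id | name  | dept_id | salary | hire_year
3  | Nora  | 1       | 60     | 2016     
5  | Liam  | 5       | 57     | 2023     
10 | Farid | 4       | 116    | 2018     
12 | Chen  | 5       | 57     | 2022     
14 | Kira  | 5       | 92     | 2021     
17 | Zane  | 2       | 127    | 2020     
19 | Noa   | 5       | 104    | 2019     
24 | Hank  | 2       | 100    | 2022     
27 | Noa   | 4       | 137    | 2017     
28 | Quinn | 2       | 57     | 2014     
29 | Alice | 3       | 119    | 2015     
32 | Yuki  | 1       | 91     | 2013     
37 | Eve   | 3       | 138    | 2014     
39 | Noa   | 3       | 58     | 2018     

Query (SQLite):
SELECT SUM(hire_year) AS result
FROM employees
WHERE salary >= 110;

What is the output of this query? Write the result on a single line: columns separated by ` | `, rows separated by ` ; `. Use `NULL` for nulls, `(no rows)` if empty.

10084

Rows where salary >= 110 → hire_year values: [2018, 2020, 2017, 2015, 2014].
SUM of non-NULL values = 10084.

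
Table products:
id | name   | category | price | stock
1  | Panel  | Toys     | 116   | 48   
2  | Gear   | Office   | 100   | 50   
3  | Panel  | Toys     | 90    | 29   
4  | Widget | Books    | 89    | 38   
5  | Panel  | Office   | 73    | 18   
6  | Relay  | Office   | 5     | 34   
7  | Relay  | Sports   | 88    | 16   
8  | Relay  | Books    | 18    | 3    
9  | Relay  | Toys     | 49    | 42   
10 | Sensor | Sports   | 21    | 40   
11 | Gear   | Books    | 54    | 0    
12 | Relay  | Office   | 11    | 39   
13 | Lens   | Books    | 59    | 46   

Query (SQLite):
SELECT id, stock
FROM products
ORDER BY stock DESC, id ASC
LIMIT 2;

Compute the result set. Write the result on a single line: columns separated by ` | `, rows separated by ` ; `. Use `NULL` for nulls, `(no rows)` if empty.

Sort by stock desc, tiebreak id asc: (50, id=2), (48, id=1), (46, id=13), (42, id=9), (40, id=10) …. Take first 2.

2 | 50 ; 1 | 48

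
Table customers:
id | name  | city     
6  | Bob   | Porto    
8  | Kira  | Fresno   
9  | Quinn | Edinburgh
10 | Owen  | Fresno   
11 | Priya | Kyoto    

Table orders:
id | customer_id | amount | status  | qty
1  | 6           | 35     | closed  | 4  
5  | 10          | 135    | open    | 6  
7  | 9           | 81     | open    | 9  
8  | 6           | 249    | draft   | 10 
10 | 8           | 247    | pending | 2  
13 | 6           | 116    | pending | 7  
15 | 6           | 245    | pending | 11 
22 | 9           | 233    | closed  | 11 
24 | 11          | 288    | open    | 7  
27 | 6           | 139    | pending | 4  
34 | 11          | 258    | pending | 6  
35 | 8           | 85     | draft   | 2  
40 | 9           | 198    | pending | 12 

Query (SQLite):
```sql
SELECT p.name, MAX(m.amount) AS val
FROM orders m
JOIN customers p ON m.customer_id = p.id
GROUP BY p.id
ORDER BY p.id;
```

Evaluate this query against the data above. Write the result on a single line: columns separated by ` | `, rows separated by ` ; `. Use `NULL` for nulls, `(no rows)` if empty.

Bob | 249 ; Kira | 247 ; Quinn | 233 ; Owen | 135 ; Priya | 288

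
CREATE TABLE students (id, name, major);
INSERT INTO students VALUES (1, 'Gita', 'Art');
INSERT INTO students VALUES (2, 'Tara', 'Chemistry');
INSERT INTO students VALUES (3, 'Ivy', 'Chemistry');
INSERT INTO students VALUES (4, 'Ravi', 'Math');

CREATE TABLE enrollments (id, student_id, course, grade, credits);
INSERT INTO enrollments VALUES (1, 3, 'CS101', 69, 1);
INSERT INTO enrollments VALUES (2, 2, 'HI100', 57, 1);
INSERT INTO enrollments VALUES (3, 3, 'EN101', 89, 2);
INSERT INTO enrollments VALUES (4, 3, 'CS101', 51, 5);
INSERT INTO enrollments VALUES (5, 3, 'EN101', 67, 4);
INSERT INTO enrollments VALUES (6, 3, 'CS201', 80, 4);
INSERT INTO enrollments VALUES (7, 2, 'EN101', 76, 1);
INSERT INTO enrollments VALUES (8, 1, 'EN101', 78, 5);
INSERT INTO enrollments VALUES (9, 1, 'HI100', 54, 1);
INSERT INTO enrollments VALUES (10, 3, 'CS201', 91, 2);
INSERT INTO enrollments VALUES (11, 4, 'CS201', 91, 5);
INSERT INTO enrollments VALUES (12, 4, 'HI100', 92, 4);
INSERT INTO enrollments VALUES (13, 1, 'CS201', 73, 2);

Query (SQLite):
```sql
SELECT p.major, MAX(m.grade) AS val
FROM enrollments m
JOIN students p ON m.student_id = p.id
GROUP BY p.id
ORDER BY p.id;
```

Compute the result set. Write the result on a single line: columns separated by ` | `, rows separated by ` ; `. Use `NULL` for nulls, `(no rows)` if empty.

Join each enrollments row to its students via student_id.
Group joined rows by students.id; compute MAX(m.grade) per group.
  1: ids {8, 9, 13} → MAX(m.grade)=78
  2: ids {2, 7} → MAX(m.grade)=76
  3: ids {1, 3, 4, 5, 6, 10} → MAX(m.grade)=91
  4: ids {11, 12} → MAX(m.grade)=92

Art | 78 ; Chemistry | 76 ; Chemistry | 91 ; Math | 92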